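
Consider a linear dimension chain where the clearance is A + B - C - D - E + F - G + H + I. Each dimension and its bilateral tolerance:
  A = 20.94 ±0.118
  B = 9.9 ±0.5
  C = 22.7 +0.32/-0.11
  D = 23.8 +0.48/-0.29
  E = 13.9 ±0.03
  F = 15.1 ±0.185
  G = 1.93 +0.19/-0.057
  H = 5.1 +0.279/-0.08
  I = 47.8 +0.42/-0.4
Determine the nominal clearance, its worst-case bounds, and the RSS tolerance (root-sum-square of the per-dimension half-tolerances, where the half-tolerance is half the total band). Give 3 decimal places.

Stack each dimension's contribution:
  +A: nom +20.940 → Σnom=20.940; wc +0.118/-0.118 → slack +0.118/-0.118; half-tol=0.118, Σhalf²=0.013924
  +B: nom +9.900 → Σnom=30.840; wc +0.500/-0.500 → slack +0.618/-0.618; half-tol=0.500, Σhalf²=0.263924
  -C: nom -22.700 → Σnom=8.140; wc +0.110/-0.320 → slack +0.728/-0.938; half-tol=0.215, Σhalf²=0.310149
  -D: nom -23.800 → Σnom=-15.660; wc +0.290/-0.480 → slack +1.018/-1.418; half-tol=0.385, Σhalf²=0.458374
  -E: nom -13.900 → Σnom=-29.560; wc +0.030/-0.030 → slack +1.048/-1.448; half-tol=0.030, Σhalf²=0.459274
  +F: nom +15.100 → Σnom=-14.460; wc +0.185/-0.185 → slack +1.233/-1.633; half-tol=0.185, Σhalf²=0.493499
  -G: nom -1.930 → Σnom=-16.390; wc +0.057/-0.190 → slack +1.290/-1.823; half-tol=0.123, Σhalf²=0.508751
  +H: nom +5.100 → Σnom=-11.290; wc +0.279/-0.080 → slack +1.569/-1.903; half-tol=0.180, Σhalf²=0.540971
  +I: nom +47.800 → Σnom=36.510; wc +0.420/-0.400 → slack +1.989/-2.303; half-tol=0.410, Σhalf²=0.709071
Nominal = 36.510. Worst-case = [36.510 - 2.303, 36.510 + 1.989] = [34.207, 38.499]. RSS = √0.709071 = 0.842.

nominal=36.510 wc=[34.207,38.499] rss=0.842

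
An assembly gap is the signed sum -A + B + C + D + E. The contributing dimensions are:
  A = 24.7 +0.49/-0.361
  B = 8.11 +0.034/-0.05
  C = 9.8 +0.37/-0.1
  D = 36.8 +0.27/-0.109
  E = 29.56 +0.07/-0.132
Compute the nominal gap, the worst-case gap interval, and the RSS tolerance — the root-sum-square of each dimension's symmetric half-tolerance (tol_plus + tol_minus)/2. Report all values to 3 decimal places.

Stack each dimension's contribution:
  -A: nom -24.700 → Σnom=-24.700; wc +0.361/-0.490 → slack +0.361/-0.490; half-tol=0.425, Σhalf²=0.181050
  +B: nom +8.110 → Σnom=-16.590; wc +0.034/-0.050 → slack +0.395/-0.540; half-tol=0.042, Σhalf²=0.182814
  +C: nom +9.800 → Σnom=-6.790; wc +0.370/-0.100 → slack +0.765/-0.640; half-tol=0.235, Σhalf²=0.238039
  +D: nom +36.800 → Σnom=30.010; wc +0.270/-0.109 → slack +1.035/-0.749; half-tol=0.190, Σhalf²=0.273949
  +E: nom +29.560 → Σnom=59.570; wc +0.070/-0.132 → slack +1.105/-0.881; half-tol=0.101, Σhalf²=0.284150
Nominal = 59.570. Worst-case = [59.570 - 0.881, 59.570 + 1.105] = [58.689, 60.675]. RSS = √0.284150 = 0.533.

nominal=59.570 wc=[58.689,60.675] rss=0.533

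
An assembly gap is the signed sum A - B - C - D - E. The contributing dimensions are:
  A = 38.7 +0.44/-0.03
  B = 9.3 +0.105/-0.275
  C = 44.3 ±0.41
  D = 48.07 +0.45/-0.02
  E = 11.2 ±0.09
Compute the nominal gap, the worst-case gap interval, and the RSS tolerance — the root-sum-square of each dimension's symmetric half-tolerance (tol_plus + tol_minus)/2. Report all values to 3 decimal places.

nominal=-74.170 wc=[-75.255,-72.935] rss=0.568

Stack each dimension's contribution:
  +A: nom +38.700 → Σnom=38.700; wc +0.440/-0.030 → slack +0.440/-0.030; half-tol=0.235, Σhalf²=0.055225
  -B: nom -9.300 → Σnom=29.400; wc +0.275/-0.105 → slack +0.715/-0.135; half-tol=0.190, Σhalf²=0.091325
  -C: nom -44.300 → Σnom=-14.900; wc +0.410/-0.410 → slack +1.125/-0.545; half-tol=0.410, Σhalf²=0.259425
  -D: nom -48.070 → Σnom=-62.970; wc +0.020/-0.450 → slack +1.145/-0.995; half-tol=0.235, Σhalf²=0.314650
  -E: nom -11.200 → Σnom=-74.170; wc +0.090/-0.090 → slack +1.235/-1.085; half-tol=0.090, Σhalf²=0.322750
Nominal = -74.170. Worst-case = [-74.170 - 1.085, -74.170 + 1.235] = [-75.255, -72.935]. RSS = √0.322750 = 0.568.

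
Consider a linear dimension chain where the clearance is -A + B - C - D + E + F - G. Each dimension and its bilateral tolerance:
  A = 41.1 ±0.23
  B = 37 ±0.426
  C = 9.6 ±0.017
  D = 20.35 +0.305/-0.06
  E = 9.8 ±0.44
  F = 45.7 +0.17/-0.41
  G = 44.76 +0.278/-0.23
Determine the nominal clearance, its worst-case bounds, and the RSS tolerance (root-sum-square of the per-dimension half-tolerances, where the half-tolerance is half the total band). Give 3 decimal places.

nominal=-23.310 wc=[-25.416,-21.737] rss=0.781

Stack each dimension's contribution:
  -A: nom -41.100 → Σnom=-41.100; wc +0.230/-0.230 → slack +0.230/-0.230; half-tol=0.230, Σhalf²=0.052900
  +B: nom +37.000 → Σnom=-4.100; wc +0.426/-0.426 → slack +0.656/-0.656; half-tol=0.426, Σhalf²=0.234376
  -C: nom -9.600 → Σnom=-13.700; wc +0.017/-0.017 → slack +0.673/-0.673; half-tol=0.017, Σhalf²=0.234665
  -D: nom -20.350 → Σnom=-34.050; wc +0.060/-0.305 → slack +0.733/-0.978; half-tol=0.182, Σhalf²=0.267971
  +E: nom +9.800 → Σnom=-24.250; wc +0.440/-0.440 → slack +1.173/-1.418; half-tol=0.440, Σhalf²=0.461571
  +F: nom +45.700 → Σnom=21.450; wc +0.170/-0.410 → slack +1.343/-1.828; half-tol=0.290, Σhalf²=0.545671
  -G: nom -44.760 → Σnom=-23.310; wc +0.230/-0.278 → slack +1.573/-2.106; half-tol=0.254, Σhalf²=0.610187
Nominal = -23.310. Worst-case = [-23.310 - 2.106, -23.310 + 1.573] = [-25.416, -21.737]. RSS = √0.610187 = 0.781.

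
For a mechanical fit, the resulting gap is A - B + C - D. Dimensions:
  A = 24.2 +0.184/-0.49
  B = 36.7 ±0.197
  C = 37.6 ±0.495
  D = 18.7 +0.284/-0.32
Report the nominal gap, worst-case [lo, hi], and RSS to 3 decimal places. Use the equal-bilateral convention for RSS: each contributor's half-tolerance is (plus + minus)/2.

nominal=6.400 wc=[4.934,7.596] rss=0.699

Stack each dimension's contribution:
  +A: nom +24.200 → Σnom=24.200; wc +0.184/-0.490 → slack +0.184/-0.490; half-tol=0.337, Σhalf²=0.113569
  -B: nom -36.700 → Σnom=-12.500; wc +0.197/-0.197 → slack +0.381/-0.687; half-tol=0.197, Σhalf²=0.152378
  +C: nom +37.600 → Σnom=25.100; wc +0.495/-0.495 → slack +0.876/-1.182; half-tol=0.495, Σhalf²=0.397403
  -D: nom -18.700 → Σnom=6.400; wc +0.320/-0.284 → slack +1.196/-1.466; half-tol=0.302, Σhalf²=0.488607
Nominal = 6.400. Worst-case = [6.400 - 1.466, 6.400 + 1.196] = [4.934, 7.596]. RSS = √0.488607 = 0.699.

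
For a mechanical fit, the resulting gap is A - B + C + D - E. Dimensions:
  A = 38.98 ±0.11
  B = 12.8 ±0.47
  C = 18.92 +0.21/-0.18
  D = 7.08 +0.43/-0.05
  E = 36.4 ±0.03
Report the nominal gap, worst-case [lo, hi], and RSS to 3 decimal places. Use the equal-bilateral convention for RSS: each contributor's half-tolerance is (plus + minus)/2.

Stack each dimension's contribution:
  +A: nom +38.980 → Σnom=38.980; wc +0.110/-0.110 → slack +0.110/-0.110; half-tol=0.110, Σhalf²=0.012100
  -B: nom -12.800 → Σnom=26.180; wc +0.470/-0.470 → slack +0.580/-0.580; half-tol=0.470, Σhalf²=0.233000
  +C: nom +18.920 → Σnom=45.100; wc +0.210/-0.180 → slack +0.790/-0.760; half-tol=0.195, Σhalf²=0.271025
  +D: nom +7.080 → Σnom=52.180; wc +0.430/-0.050 → slack +1.220/-0.810; half-tol=0.240, Σhalf²=0.328625
  -E: nom -36.400 → Σnom=15.780; wc +0.030/-0.030 → slack +1.250/-0.840; half-tol=0.030, Σhalf²=0.329525
Nominal = 15.780. Worst-case = [15.780 - 0.840, 15.780 + 1.250] = [14.940, 17.030]. RSS = √0.329525 = 0.574.

nominal=15.780 wc=[14.940,17.030] rss=0.574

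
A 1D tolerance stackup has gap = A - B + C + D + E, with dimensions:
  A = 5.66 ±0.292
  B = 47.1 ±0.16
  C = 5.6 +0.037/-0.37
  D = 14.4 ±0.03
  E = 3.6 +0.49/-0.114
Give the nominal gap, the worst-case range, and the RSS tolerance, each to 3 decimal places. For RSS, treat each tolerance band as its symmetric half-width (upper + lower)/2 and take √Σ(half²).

Stack each dimension's contribution:
  +A: nom +5.660 → Σnom=5.660; wc +0.292/-0.292 → slack +0.292/-0.292; half-tol=0.292, Σhalf²=0.085264
  -B: nom -47.100 → Σnom=-41.440; wc +0.160/-0.160 → slack +0.452/-0.452; half-tol=0.160, Σhalf²=0.110864
  +C: nom +5.600 → Σnom=-35.840; wc +0.037/-0.370 → slack +0.489/-0.822; half-tol=0.203, Σhalf²=0.152276
  +D: nom +14.400 → Σnom=-21.440; wc +0.030/-0.030 → slack +0.519/-0.852; half-tol=0.030, Σhalf²=0.153176
  +E: nom +3.600 → Σnom=-17.840; wc +0.490/-0.114 → slack +1.009/-0.966; half-tol=0.302, Σhalf²=0.244380
Nominal = -17.840. Worst-case = [-17.840 - 0.966, -17.840 + 1.009] = [-18.806, -16.831]. RSS = √0.244380 = 0.494.

nominal=-17.840 wc=[-18.806,-16.831] rss=0.494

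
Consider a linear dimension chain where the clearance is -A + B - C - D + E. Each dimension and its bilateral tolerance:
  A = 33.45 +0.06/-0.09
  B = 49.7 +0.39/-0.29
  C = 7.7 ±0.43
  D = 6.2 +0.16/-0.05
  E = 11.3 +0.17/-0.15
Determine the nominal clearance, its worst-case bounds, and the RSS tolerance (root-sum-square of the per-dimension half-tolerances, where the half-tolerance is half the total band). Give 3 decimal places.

nominal=13.650 wc=[12.560,14.780] rss=0.585

Stack each dimension's contribution:
  -A: nom -33.450 → Σnom=-33.450; wc +0.090/-0.060 → slack +0.090/-0.060; half-tol=0.075, Σhalf²=0.005625
  +B: nom +49.700 → Σnom=16.250; wc +0.390/-0.290 → slack +0.480/-0.350; half-tol=0.340, Σhalf²=0.121225
  -C: nom -7.700 → Σnom=8.550; wc +0.430/-0.430 → slack +0.910/-0.780; half-tol=0.430, Σhalf²=0.306125
  -D: nom -6.200 → Σnom=2.350; wc +0.050/-0.160 → slack +0.960/-0.940; half-tol=0.105, Σhalf²=0.317150
  +E: nom +11.300 → Σnom=13.650; wc +0.170/-0.150 → slack +1.130/-1.090; half-tol=0.160, Σhalf²=0.342750
Nominal = 13.650. Worst-case = [13.650 - 1.090, 13.650 + 1.130] = [12.560, 14.780]. RSS = √0.342750 = 0.585.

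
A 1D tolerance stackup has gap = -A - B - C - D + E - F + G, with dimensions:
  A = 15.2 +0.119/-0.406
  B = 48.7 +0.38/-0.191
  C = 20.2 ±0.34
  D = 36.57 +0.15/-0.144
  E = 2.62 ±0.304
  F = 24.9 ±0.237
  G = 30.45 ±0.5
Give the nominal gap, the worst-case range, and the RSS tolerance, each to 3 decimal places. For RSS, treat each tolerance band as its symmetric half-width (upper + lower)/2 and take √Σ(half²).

nominal=-112.500 wc=[-114.530,-110.378] rss=0.828

Stack each dimension's contribution:
  -A: nom -15.200 → Σnom=-15.200; wc +0.406/-0.119 → slack +0.406/-0.119; half-tol=0.263, Σhalf²=0.068906
  -B: nom -48.700 → Σnom=-63.900; wc +0.191/-0.380 → slack +0.597/-0.499; half-tol=0.285, Σhalf²=0.150417
  -C: nom -20.200 → Σnom=-84.100; wc +0.340/-0.340 → slack +0.937/-0.839; half-tol=0.340, Σhalf²=0.266017
  -D: nom -36.570 → Σnom=-120.670; wc +0.144/-0.150 → slack +1.081/-0.989; half-tol=0.147, Σhalf²=0.287626
  +E: nom +2.620 → Σnom=-118.050; wc +0.304/-0.304 → slack +1.385/-1.293; half-tol=0.304, Σhalf²=0.380042
  -F: nom -24.900 → Σnom=-142.950; wc +0.237/-0.237 → slack +1.622/-1.530; half-tol=0.237, Σhalf²=0.436211
  +G: nom +30.450 → Σnom=-112.500; wc +0.500/-0.500 → slack +2.122/-2.030; half-tol=0.500, Σhalf²=0.686211
Nominal = -112.500. Worst-case = [-112.500 - 2.030, -112.500 + 2.122] = [-114.530, -110.378]. RSS = √0.686211 = 0.828.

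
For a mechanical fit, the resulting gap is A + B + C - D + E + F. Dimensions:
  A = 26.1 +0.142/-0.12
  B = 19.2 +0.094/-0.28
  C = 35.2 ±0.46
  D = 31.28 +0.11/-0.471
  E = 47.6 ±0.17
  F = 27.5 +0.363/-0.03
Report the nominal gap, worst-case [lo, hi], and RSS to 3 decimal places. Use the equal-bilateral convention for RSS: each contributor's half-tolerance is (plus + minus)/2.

nominal=124.320 wc=[123.150,126.020] rss=0.645

Stack each dimension's contribution:
  +A: nom +26.100 → Σnom=26.100; wc +0.142/-0.120 → slack +0.142/-0.120; half-tol=0.131, Σhalf²=0.017161
  +B: nom +19.200 → Σnom=45.300; wc +0.094/-0.280 → slack +0.236/-0.400; half-tol=0.187, Σhalf²=0.052130
  +C: nom +35.200 → Σnom=80.500; wc +0.460/-0.460 → slack +0.696/-0.860; half-tol=0.460, Σhalf²=0.263730
  -D: nom -31.280 → Σnom=49.220; wc +0.471/-0.110 → slack +1.167/-0.970; half-tol=0.290, Σhalf²=0.348120
  +E: nom +47.600 → Σnom=96.820; wc +0.170/-0.170 → slack +1.337/-1.140; half-tol=0.170, Σhalf²=0.377020
  +F: nom +27.500 → Σnom=124.320; wc +0.363/-0.030 → slack +1.700/-1.170; half-tol=0.197, Σhalf²=0.415633
Nominal = 124.320. Worst-case = [124.320 - 1.170, 124.320 + 1.700] = [123.150, 126.020]. RSS = √0.415633 = 0.645.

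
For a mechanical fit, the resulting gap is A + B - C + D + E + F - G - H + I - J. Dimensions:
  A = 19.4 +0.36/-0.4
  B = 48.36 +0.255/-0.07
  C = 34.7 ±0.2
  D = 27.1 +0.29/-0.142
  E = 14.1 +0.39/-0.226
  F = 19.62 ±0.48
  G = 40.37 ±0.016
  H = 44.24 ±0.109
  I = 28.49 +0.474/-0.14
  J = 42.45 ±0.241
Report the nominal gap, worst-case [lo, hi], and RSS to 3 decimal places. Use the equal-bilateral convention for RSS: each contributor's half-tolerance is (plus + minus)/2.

Stack each dimension's contribution:
  +A: nom +19.400 → Σnom=19.400; wc +0.360/-0.400 → slack +0.360/-0.400; half-tol=0.380, Σhalf²=0.144400
  +B: nom +48.360 → Σnom=67.760; wc +0.255/-0.070 → slack +0.615/-0.470; half-tol=0.163, Σhalf²=0.170806
  -C: nom -34.700 → Σnom=33.060; wc +0.200/-0.200 → slack +0.815/-0.670; half-tol=0.200, Σhalf²=0.210806
  +D: nom +27.100 → Σnom=60.160; wc +0.290/-0.142 → slack +1.105/-0.812; half-tol=0.216, Σhalf²=0.257462
  +E: nom +14.100 → Σnom=74.260; wc +0.390/-0.226 → slack +1.495/-1.038; half-tol=0.308, Σhalf²=0.352326
  +F: nom +19.620 → Σnom=93.880; wc +0.480/-0.480 → slack +1.975/-1.518; half-tol=0.480, Σhalf²=0.582726
  -G: nom -40.370 → Σnom=53.510; wc +0.016/-0.016 → slack +1.991/-1.534; half-tol=0.016, Σhalf²=0.582982
  -H: nom -44.240 → Σnom=9.270; wc +0.109/-0.109 → slack +2.100/-1.643; half-tol=0.109, Σhalf²=0.594863
  +I: nom +28.490 → Σnom=37.760; wc +0.474/-0.140 → slack +2.574/-1.783; half-tol=0.307, Σhalf²=0.689112
  -J: nom -42.450 → Σnom=-4.690; wc +0.241/-0.241 → slack +2.815/-2.024; half-tol=0.241, Σhalf²=0.747193
Nominal = -4.690. Worst-case = [-4.690 - 2.024, -4.690 + 2.815] = [-6.714, -1.875]. RSS = √0.747193 = 0.864.

nominal=-4.690 wc=[-6.714,-1.875] rss=0.864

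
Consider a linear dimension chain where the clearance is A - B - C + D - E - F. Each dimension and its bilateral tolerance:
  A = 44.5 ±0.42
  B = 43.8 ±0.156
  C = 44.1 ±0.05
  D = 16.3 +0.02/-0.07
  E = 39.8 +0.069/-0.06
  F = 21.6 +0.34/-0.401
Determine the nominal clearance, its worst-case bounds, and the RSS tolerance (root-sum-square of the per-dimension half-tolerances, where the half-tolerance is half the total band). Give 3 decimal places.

Stack each dimension's contribution:
  +A: nom +44.500 → Σnom=44.500; wc +0.420/-0.420 → slack +0.420/-0.420; half-tol=0.420, Σhalf²=0.176400
  -B: nom -43.800 → Σnom=0.700; wc +0.156/-0.156 → slack +0.576/-0.576; half-tol=0.156, Σhalf²=0.200736
  -C: nom -44.100 → Σnom=-43.400; wc +0.050/-0.050 → slack +0.626/-0.626; half-tol=0.050, Σhalf²=0.203236
  +D: nom +16.300 → Σnom=-27.100; wc +0.020/-0.070 → slack +0.646/-0.696; half-tol=0.045, Σhalf²=0.205261
  -E: nom -39.800 → Σnom=-66.900; wc +0.060/-0.069 → slack +0.706/-0.765; half-tol=0.065, Σhalf²=0.209421
  -F: nom -21.600 → Σnom=-88.500; wc +0.401/-0.340 → slack +1.107/-1.105; half-tol=0.371, Σhalf²=0.346692
Nominal = -88.500. Worst-case = [-88.500 - 1.105, -88.500 + 1.107] = [-89.605, -87.393]. RSS = √0.346692 = 0.589.

nominal=-88.500 wc=[-89.605,-87.393] rss=0.589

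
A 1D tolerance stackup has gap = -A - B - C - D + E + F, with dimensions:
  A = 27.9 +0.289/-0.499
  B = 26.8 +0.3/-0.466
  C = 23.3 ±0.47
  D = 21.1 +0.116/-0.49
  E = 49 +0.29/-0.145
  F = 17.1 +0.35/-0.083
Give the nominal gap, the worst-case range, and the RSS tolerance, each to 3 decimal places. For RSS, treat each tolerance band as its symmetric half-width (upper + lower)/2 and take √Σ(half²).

Stack each dimension's contribution:
  -A: nom -27.900 → Σnom=-27.900; wc +0.499/-0.289 → slack +0.499/-0.289; half-tol=0.394, Σhalf²=0.155236
  -B: nom -26.800 → Σnom=-54.700; wc +0.466/-0.300 → slack +0.965/-0.589; half-tol=0.383, Σhalf²=0.301925
  -C: nom -23.300 → Σnom=-78.000; wc +0.470/-0.470 → slack +1.435/-1.059; half-tol=0.470, Σhalf²=0.522825
  -D: nom -21.100 → Σnom=-99.100; wc +0.490/-0.116 → slack +1.925/-1.175; half-tol=0.303, Σhalf²=0.614634
  +E: nom +49.000 → Σnom=-50.100; wc +0.290/-0.145 → slack +2.215/-1.320; half-tol=0.217, Σhalf²=0.661940
  +F: nom +17.100 → Σnom=-33.000; wc +0.350/-0.083 → slack +2.565/-1.403; half-tol=0.216, Σhalf²=0.708812
Nominal = -33.000. Worst-case = [-33.000 - 1.403, -33.000 + 2.565] = [-34.403, -30.435]. RSS = √0.708812 = 0.842.

nominal=-33.000 wc=[-34.403,-30.435] rss=0.842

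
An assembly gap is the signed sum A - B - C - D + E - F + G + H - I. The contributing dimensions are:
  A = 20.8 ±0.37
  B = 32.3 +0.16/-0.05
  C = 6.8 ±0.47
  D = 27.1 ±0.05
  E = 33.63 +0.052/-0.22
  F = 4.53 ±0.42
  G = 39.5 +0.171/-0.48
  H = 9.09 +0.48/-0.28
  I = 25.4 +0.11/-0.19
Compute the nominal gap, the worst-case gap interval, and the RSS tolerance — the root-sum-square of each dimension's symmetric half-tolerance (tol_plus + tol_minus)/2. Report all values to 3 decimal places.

Stack each dimension's contribution:
  +A: nom +20.800 → Σnom=20.800; wc +0.370/-0.370 → slack +0.370/-0.370; half-tol=0.370, Σhalf²=0.136900
  -B: nom -32.300 → Σnom=-11.500; wc +0.050/-0.160 → slack +0.420/-0.530; half-tol=0.105, Σhalf²=0.147925
  -C: nom -6.800 → Σnom=-18.300; wc +0.470/-0.470 → slack +0.890/-1.000; half-tol=0.470, Σhalf²=0.368825
  -D: nom -27.100 → Σnom=-45.400; wc +0.050/-0.050 → slack +0.940/-1.050; half-tol=0.050, Σhalf²=0.371325
  +E: nom +33.630 → Σnom=-11.770; wc +0.052/-0.220 → slack +0.992/-1.270; half-tol=0.136, Σhalf²=0.389821
  -F: nom -4.530 → Σnom=-16.300; wc +0.420/-0.420 → slack +1.412/-1.690; half-tol=0.420, Σhalf²=0.566221
  +G: nom +39.500 → Σnom=23.200; wc +0.171/-0.480 → slack +1.583/-2.170; half-tol=0.326, Σhalf²=0.672171
  +H: nom +9.090 → Σnom=32.290; wc +0.480/-0.280 → slack +2.063/-2.450; half-tol=0.380, Σhalf²=0.816571
  -I: nom -25.400 → Σnom=6.890; wc +0.190/-0.110 → slack +2.253/-2.560; half-tol=0.150, Σhalf²=0.839071
Nominal = 6.890. Worst-case = [6.890 - 2.560, 6.890 + 2.253] = [4.330, 9.143]. RSS = √0.839071 = 0.916.

nominal=6.890 wc=[4.330,9.143] rss=0.916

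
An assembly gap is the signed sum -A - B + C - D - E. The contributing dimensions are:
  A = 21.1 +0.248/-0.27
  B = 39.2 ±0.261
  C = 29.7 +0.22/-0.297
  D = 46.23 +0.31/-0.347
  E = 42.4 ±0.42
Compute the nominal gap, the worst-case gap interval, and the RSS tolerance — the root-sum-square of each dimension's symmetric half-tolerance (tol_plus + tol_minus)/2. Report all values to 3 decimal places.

nominal=-119.230 wc=[-120.766,-117.712] rss=0.697

Stack each dimension's contribution:
  -A: nom -21.100 → Σnom=-21.100; wc +0.270/-0.248 → slack +0.270/-0.248; half-tol=0.259, Σhalf²=0.067081
  -B: nom -39.200 → Σnom=-60.300; wc +0.261/-0.261 → slack +0.531/-0.509; half-tol=0.261, Σhalf²=0.135202
  +C: nom +29.700 → Σnom=-30.600; wc +0.220/-0.297 → slack +0.751/-0.806; half-tol=0.259, Σhalf²=0.202024
  -D: nom -46.230 → Σnom=-76.830; wc +0.347/-0.310 → slack +1.098/-1.116; half-tol=0.329, Σhalf²=0.309937
  -E: nom -42.400 → Σnom=-119.230; wc +0.420/-0.420 → slack +1.518/-1.536; half-tol=0.420, Σhalf²=0.486336
Nominal = -119.230. Worst-case = [-119.230 - 1.536, -119.230 + 1.518] = [-120.766, -117.712]. RSS = √0.486336 = 0.697.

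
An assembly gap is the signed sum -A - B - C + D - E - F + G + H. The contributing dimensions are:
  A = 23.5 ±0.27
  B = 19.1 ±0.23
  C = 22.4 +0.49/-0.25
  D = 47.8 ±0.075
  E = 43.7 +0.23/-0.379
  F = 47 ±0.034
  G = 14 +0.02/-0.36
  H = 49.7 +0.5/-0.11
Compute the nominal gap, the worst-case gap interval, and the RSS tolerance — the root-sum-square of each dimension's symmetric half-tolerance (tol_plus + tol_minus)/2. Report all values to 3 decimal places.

nominal=-44.200 wc=[-45.999,-42.442] rss=0.701

Stack each dimension's contribution:
  -A: nom -23.500 → Σnom=-23.500; wc +0.270/-0.270 → slack +0.270/-0.270; half-tol=0.270, Σhalf²=0.072900
  -B: nom -19.100 → Σnom=-42.600; wc +0.230/-0.230 → slack +0.500/-0.500; half-tol=0.230, Σhalf²=0.125800
  -C: nom -22.400 → Σnom=-65.000; wc +0.250/-0.490 → slack +0.750/-0.990; half-tol=0.370, Σhalf²=0.262700
  +D: nom +47.800 → Σnom=-17.200; wc +0.075/-0.075 → slack +0.825/-1.065; half-tol=0.075, Σhalf²=0.268325
  -E: nom -43.700 → Σnom=-60.900; wc +0.379/-0.230 → slack +1.204/-1.295; half-tol=0.304, Σhalf²=0.361045
  -F: nom -47.000 → Σnom=-107.900; wc +0.034/-0.034 → slack +1.238/-1.329; half-tol=0.034, Σhalf²=0.362201
  +G: nom +14.000 → Σnom=-93.900; wc +0.020/-0.360 → slack +1.258/-1.689; half-tol=0.190, Σhalf²=0.398301
  +H: nom +49.700 → Σnom=-44.200; wc +0.500/-0.110 → slack +1.758/-1.799; half-tol=0.305, Σhalf²=0.491326
Nominal = -44.200. Worst-case = [-44.200 - 1.799, -44.200 + 1.758] = [-45.999, -42.442]. RSS = √0.491326 = 0.701.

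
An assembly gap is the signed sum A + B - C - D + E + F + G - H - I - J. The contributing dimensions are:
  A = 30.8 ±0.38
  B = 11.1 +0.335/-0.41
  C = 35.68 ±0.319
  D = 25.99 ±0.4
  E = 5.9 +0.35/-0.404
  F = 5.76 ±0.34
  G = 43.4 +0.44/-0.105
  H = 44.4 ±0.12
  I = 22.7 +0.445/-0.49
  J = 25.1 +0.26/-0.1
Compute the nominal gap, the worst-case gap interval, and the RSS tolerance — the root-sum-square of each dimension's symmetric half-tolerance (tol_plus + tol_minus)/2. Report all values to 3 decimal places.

Stack each dimension's contribution:
  +A: nom +30.800 → Σnom=30.800; wc +0.380/-0.380 → slack +0.380/-0.380; half-tol=0.380, Σhalf²=0.144400
  +B: nom +11.100 → Σnom=41.900; wc +0.335/-0.410 → slack +0.715/-0.790; half-tol=0.372, Σhalf²=0.283156
  -C: nom -35.680 → Σnom=6.220; wc +0.319/-0.319 → slack +1.034/-1.109; half-tol=0.319, Σhalf²=0.384917
  -D: nom -25.990 → Σnom=-19.770; wc +0.400/-0.400 → slack +1.434/-1.509; half-tol=0.400, Σhalf²=0.544917
  +E: nom +5.900 → Σnom=-13.870; wc +0.350/-0.404 → slack +1.784/-1.913; half-tol=0.377, Σhalf²=0.687046
  +F: nom +5.760 → Σnom=-8.110; wc +0.340/-0.340 → slack +2.124/-2.253; half-tol=0.340, Σhalf²=0.802646
  +G: nom +43.400 → Σnom=35.290; wc +0.440/-0.105 → slack +2.564/-2.358; half-tol=0.273, Σhalf²=0.876903
  -H: nom -44.400 → Σnom=-9.110; wc +0.120/-0.120 → slack +2.684/-2.478; half-tol=0.120, Σhalf²=0.891303
  -I: nom -22.700 → Σnom=-31.810; wc +0.490/-0.445 → slack +3.174/-2.923; half-tol=0.468, Σhalf²=1.109859
  -J: nom -25.100 → Σnom=-56.910; wc +0.100/-0.260 → slack +3.274/-3.183; half-tol=0.180, Σhalf²=1.142259
Nominal = -56.910. Worst-case = [-56.910 - 3.183, -56.910 + 3.274] = [-60.093, -53.636]. RSS = √1.142259 = 1.069.

nominal=-56.910 wc=[-60.093,-53.636] rss=1.069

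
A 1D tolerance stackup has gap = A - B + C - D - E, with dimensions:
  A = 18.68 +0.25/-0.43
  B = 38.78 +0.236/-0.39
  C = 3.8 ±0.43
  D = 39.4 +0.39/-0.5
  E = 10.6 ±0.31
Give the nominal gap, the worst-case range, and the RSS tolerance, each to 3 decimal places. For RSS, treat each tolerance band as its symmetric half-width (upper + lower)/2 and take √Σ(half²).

Stack each dimension's contribution:
  +A: nom +18.680 → Σnom=18.680; wc +0.250/-0.430 → slack +0.250/-0.430; half-tol=0.340, Σhalf²=0.115600
  -B: nom -38.780 → Σnom=-20.100; wc +0.390/-0.236 → slack +0.640/-0.666; half-tol=0.313, Σhalf²=0.213569
  +C: nom +3.800 → Σnom=-16.300; wc +0.430/-0.430 → slack +1.070/-1.096; half-tol=0.430, Σhalf²=0.398469
  -D: nom -39.400 → Σnom=-55.700; wc +0.500/-0.390 → slack +1.570/-1.486; half-tol=0.445, Σhalf²=0.596494
  -E: nom -10.600 → Σnom=-66.300; wc +0.310/-0.310 → slack +1.880/-1.796; half-tol=0.310, Σhalf²=0.692594
Nominal = -66.300. Worst-case = [-66.300 - 1.796, -66.300 + 1.880] = [-68.096, -64.420]. RSS = √0.692594 = 0.832.

nominal=-66.300 wc=[-68.096,-64.420] rss=0.832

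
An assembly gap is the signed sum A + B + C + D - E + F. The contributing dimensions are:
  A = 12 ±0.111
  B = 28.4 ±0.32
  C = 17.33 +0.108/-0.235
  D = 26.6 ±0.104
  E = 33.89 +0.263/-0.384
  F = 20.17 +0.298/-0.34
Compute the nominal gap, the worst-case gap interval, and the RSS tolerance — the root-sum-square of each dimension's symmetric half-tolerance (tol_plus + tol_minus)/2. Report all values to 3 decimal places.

nominal=70.610 wc=[69.237,71.935] rss=0.601

Stack each dimension's contribution:
  +A: nom +12.000 → Σnom=12.000; wc +0.111/-0.111 → slack +0.111/-0.111; half-tol=0.111, Σhalf²=0.012321
  +B: nom +28.400 → Σnom=40.400; wc +0.320/-0.320 → slack +0.431/-0.431; half-tol=0.320, Σhalf²=0.114721
  +C: nom +17.330 → Σnom=57.730; wc +0.108/-0.235 → slack +0.539/-0.666; half-tol=0.171, Σhalf²=0.144133
  +D: nom +26.600 → Σnom=84.330; wc +0.104/-0.104 → slack +0.643/-0.770; half-tol=0.104, Σhalf²=0.154949
  -E: nom -33.890 → Σnom=50.440; wc +0.384/-0.263 → slack +1.027/-1.033; half-tol=0.324, Σhalf²=0.259601
  +F: nom +20.170 → Σnom=70.610; wc +0.298/-0.340 → slack +1.325/-1.373; half-tol=0.319, Σhalf²=0.361362
Nominal = 70.610. Worst-case = [70.610 - 1.373, 70.610 + 1.325] = [69.237, 71.935]. RSS = √0.361362 = 0.601.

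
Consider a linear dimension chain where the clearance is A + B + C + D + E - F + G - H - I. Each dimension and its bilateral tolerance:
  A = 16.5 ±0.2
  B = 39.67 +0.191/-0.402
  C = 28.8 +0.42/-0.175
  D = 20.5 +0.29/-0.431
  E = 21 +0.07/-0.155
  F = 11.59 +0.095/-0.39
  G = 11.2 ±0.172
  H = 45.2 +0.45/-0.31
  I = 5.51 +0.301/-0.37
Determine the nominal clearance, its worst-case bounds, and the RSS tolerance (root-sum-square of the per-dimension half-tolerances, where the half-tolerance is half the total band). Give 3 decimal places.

Stack each dimension's contribution:
  +A: nom +16.500 → Σnom=16.500; wc +0.200/-0.200 → slack +0.200/-0.200; half-tol=0.200, Σhalf²=0.040000
  +B: nom +39.670 → Σnom=56.170; wc +0.191/-0.402 → slack +0.391/-0.602; half-tol=0.296, Σhalf²=0.127912
  +C: nom +28.800 → Σnom=84.970; wc +0.420/-0.175 → slack +0.811/-0.777; half-tol=0.297, Σhalf²=0.216419
  +D: nom +20.500 → Σnom=105.470; wc +0.290/-0.431 → slack +1.101/-1.208; half-tol=0.360, Σhalf²=0.346379
  +E: nom +21.000 → Σnom=126.470; wc +0.070/-0.155 → slack +1.171/-1.363; half-tol=0.113, Σhalf²=0.359035
  -F: nom -11.590 → Σnom=114.880; wc +0.390/-0.095 → slack +1.561/-1.458; half-tol=0.242, Σhalf²=0.417841
  +G: nom +11.200 → Σnom=126.080; wc +0.172/-0.172 → slack +1.733/-1.630; half-tol=0.172, Σhalf²=0.447425
  -H: nom -45.200 → Σnom=80.880; wc +0.310/-0.450 → slack +2.043/-2.080; half-tol=0.380, Σhalf²=0.591825
  -I: nom -5.510 → Σnom=75.370; wc +0.370/-0.301 → slack +2.413/-2.381; half-tol=0.336, Σhalf²=0.704385
Nominal = 75.370. Worst-case = [75.370 - 2.381, 75.370 + 2.413] = [72.989, 77.783]. RSS = √0.704385 = 0.839.

nominal=75.370 wc=[72.989,77.783] rss=0.839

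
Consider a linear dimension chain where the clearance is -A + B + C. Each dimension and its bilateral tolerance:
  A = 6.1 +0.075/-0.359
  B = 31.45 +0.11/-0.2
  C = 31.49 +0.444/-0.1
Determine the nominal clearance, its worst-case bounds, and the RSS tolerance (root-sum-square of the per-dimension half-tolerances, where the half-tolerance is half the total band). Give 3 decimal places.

nominal=56.840 wc=[56.465,57.753] rss=0.381

Stack each dimension's contribution:
  -A: nom -6.100 → Σnom=-6.100; wc +0.359/-0.075 → slack +0.359/-0.075; half-tol=0.217, Σhalf²=0.047089
  +B: nom +31.450 → Σnom=25.350; wc +0.110/-0.200 → slack +0.469/-0.275; half-tol=0.155, Σhalf²=0.071114
  +C: nom +31.490 → Σnom=56.840; wc +0.444/-0.100 → slack +0.913/-0.375; half-tol=0.272, Σhalf²=0.145098
Nominal = 56.840. Worst-case = [56.840 - 0.375, 56.840 + 0.913] = [56.465, 57.753]. RSS = √0.145098 = 0.381.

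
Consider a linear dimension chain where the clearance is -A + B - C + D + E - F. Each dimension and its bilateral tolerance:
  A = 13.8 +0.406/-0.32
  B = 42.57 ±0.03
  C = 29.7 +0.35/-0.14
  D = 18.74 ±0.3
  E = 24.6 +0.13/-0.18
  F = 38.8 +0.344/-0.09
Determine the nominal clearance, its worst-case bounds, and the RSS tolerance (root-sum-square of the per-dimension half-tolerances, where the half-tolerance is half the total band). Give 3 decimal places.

Stack each dimension's contribution:
  -A: nom -13.800 → Σnom=-13.800; wc +0.320/-0.406 → slack +0.320/-0.406; half-tol=0.363, Σhalf²=0.131769
  +B: nom +42.570 → Σnom=28.770; wc +0.030/-0.030 → slack +0.350/-0.436; half-tol=0.030, Σhalf²=0.132669
  -C: nom -29.700 → Σnom=-0.930; wc +0.140/-0.350 → slack +0.490/-0.786; half-tol=0.245, Σhalf²=0.192694
  +D: nom +18.740 → Σnom=17.810; wc +0.300/-0.300 → slack +0.790/-1.086; half-tol=0.300, Σhalf²=0.282694
  +E: nom +24.600 → Σnom=42.410; wc +0.130/-0.180 → slack +0.920/-1.266; half-tol=0.155, Σhalf²=0.306719
  -F: nom -38.800 → Σnom=3.610; wc +0.090/-0.344 → slack +1.010/-1.610; half-tol=0.217, Σhalf²=0.353808
Nominal = 3.610. Worst-case = [3.610 - 1.610, 3.610 + 1.010] = [2.000, 4.620]. RSS = √0.353808 = 0.595.

nominal=3.610 wc=[2.000,4.620] rss=0.595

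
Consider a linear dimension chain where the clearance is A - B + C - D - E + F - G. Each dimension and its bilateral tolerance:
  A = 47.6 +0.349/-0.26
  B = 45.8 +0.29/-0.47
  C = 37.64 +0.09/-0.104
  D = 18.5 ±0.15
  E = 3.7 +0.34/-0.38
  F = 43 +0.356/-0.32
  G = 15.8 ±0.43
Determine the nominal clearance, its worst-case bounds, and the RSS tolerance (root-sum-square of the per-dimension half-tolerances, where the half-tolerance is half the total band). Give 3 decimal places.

Stack each dimension's contribution:
  +A: nom +47.600 → Σnom=47.600; wc +0.349/-0.260 → slack +0.349/-0.260; half-tol=0.304, Σhalf²=0.092720
  -B: nom -45.800 → Σnom=1.800; wc +0.470/-0.290 → slack +0.819/-0.550; half-tol=0.380, Σhalf²=0.237120
  +C: nom +37.640 → Σnom=39.440; wc +0.090/-0.104 → slack +0.909/-0.654; half-tol=0.097, Σhalf²=0.246529
  -D: nom -18.500 → Σnom=20.940; wc +0.150/-0.150 → slack +1.059/-0.804; half-tol=0.150, Σhalf²=0.269029
  -E: nom -3.700 → Σnom=17.240; wc +0.380/-0.340 → slack +1.439/-1.144; half-tol=0.360, Σhalf²=0.398629
  +F: nom +43.000 → Σnom=60.240; wc +0.356/-0.320 → slack +1.795/-1.464; half-tol=0.338, Σhalf²=0.512873
  -G: nom -15.800 → Σnom=44.440; wc +0.430/-0.430 → slack +2.225/-1.894; half-tol=0.430, Σhalf²=0.697773
Nominal = 44.440. Worst-case = [44.440 - 1.894, 44.440 + 2.225] = [42.546, 46.665]. RSS = √0.697773 = 0.835.

nominal=44.440 wc=[42.546,46.665] rss=0.835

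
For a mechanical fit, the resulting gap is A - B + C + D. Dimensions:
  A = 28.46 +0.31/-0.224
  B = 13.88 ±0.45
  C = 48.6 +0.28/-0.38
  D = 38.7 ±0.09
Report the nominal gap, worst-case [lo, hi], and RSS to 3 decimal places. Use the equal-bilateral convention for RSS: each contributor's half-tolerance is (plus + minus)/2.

Stack each dimension's contribution:
  +A: nom +28.460 → Σnom=28.460; wc +0.310/-0.224 → slack +0.310/-0.224; half-tol=0.267, Σhalf²=0.071289
  -B: nom -13.880 → Σnom=14.580; wc +0.450/-0.450 → slack +0.760/-0.674; half-tol=0.450, Σhalf²=0.273789
  +C: nom +48.600 → Σnom=63.180; wc +0.280/-0.380 → slack +1.040/-1.054; half-tol=0.330, Σhalf²=0.382689
  +D: nom +38.700 → Σnom=101.880; wc +0.090/-0.090 → slack +1.130/-1.144; half-tol=0.090, Σhalf²=0.390789
Nominal = 101.880. Worst-case = [101.880 - 1.144, 101.880 + 1.130] = [100.736, 103.010]. RSS = √0.390789 = 0.625.

nominal=101.880 wc=[100.736,103.010] rss=0.625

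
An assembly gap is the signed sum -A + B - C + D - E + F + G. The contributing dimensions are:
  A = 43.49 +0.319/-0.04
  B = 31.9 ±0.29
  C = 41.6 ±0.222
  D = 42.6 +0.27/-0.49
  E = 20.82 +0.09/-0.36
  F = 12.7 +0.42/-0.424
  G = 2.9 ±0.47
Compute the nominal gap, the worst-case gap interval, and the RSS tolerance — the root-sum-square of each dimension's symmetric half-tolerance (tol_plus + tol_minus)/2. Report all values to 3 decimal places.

nominal=-15.810 wc=[-18.115,-13.738] rss=0.872

Stack each dimension's contribution:
  -A: nom -43.490 → Σnom=-43.490; wc +0.040/-0.319 → slack +0.040/-0.319; half-tol=0.179, Σhalf²=0.032220
  +B: nom +31.900 → Σnom=-11.590; wc +0.290/-0.290 → slack +0.330/-0.609; half-tol=0.290, Σhalf²=0.116320
  -C: nom -41.600 → Σnom=-53.190; wc +0.222/-0.222 → slack +0.552/-0.831; half-tol=0.222, Σhalf²=0.165604
  +D: nom +42.600 → Σnom=-10.590; wc +0.270/-0.490 → slack +0.822/-1.321; half-tol=0.380, Σhalf²=0.310004
  -E: nom -20.820 → Σnom=-31.410; wc +0.360/-0.090 → slack +1.182/-1.411; half-tol=0.225, Σhalf²=0.360629
  +F: nom +12.700 → Σnom=-18.710; wc +0.420/-0.424 → slack +1.602/-1.835; half-tol=0.422, Σhalf²=0.538713
  +G: nom +2.900 → Σnom=-15.810; wc +0.470/-0.470 → slack +2.072/-2.305; half-tol=0.470, Σhalf²=0.759613
Nominal = -15.810. Worst-case = [-15.810 - 2.305, -15.810 + 2.072] = [-18.115, -13.738]. RSS = √0.759613 = 0.872.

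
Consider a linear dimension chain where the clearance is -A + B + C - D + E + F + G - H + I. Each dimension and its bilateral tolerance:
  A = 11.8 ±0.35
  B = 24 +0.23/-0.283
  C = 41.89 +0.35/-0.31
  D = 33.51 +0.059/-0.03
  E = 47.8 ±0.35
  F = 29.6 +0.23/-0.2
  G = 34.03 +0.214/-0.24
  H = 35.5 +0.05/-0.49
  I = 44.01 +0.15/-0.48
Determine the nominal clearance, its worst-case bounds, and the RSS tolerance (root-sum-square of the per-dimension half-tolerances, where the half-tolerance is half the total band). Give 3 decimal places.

nominal=140.520 wc=[138.198,142.914] rss=0.832

Stack each dimension's contribution:
  -A: nom -11.800 → Σnom=-11.800; wc +0.350/-0.350 → slack +0.350/-0.350; half-tol=0.350, Σhalf²=0.122500
  +B: nom +24.000 → Σnom=12.200; wc +0.230/-0.283 → slack +0.580/-0.633; half-tol=0.257, Σhalf²=0.188292
  +C: nom +41.890 → Σnom=54.090; wc +0.350/-0.310 → slack +0.930/-0.943; half-tol=0.330, Σhalf²=0.297192
  -D: nom -33.510 → Σnom=20.580; wc +0.030/-0.059 → slack +0.960/-1.002; half-tol=0.044, Σhalf²=0.299172
  +E: nom +47.800 → Σnom=68.380; wc +0.350/-0.350 → slack +1.310/-1.352; half-tol=0.350, Σhalf²=0.421672
  +F: nom +29.600 → Σnom=97.980; wc +0.230/-0.200 → slack +1.540/-1.552; half-tol=0.215, Σhalf²=0.467897
  +G: nom +34.030 → Σnom=132.010; wc +0.214/-0.240 → slack +1.754/-1.792; half-tol=0.227, Σhalf²=0.519427
  -H: nom -35.500 → Σnom=96.510; wc +0.490/-0.050 → slack +2.244/-1.842; half-tol=0.270, Σhalf²=0.592326
  +I: nom +44.010 → Σnom=140.520; wc +0.150/-0.480 → slack +2.394/-2.322; half-tol=0.315, Σhalf²=0.691551
Nominal = 140.520. Worst-case = [140.520 - 2.322, 140.520 + 2.394] = [138.198, 142.914]. RSS = √0.691551 = 0.832.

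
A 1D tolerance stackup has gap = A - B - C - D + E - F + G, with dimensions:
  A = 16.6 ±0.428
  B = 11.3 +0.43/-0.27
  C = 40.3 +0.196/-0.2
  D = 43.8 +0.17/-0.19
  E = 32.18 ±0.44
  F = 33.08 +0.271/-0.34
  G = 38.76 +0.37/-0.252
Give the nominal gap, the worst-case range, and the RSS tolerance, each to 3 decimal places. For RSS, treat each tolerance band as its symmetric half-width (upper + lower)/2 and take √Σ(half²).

nominal=-40.940 wc=[-43.127,-38.702] rss=0.872

Stack each dimension's contribution:
  +A: nom +16.600 → Σnom=16.600; wc +0.428/-0.428 → slack +0.428/-0.428; half-tol=0.428, Σhalf²=0.183184
  -B: nom -11.300 → Σnom=5.300; wc +0.270/-0.430 → slack +0.698/-0.858; half-tol=0.350, Σhalf²=0.305684
  -C: nom -40.300 → Σnom=-35.000; wc +0.200/-0.196 → slack +0.898/-1.054; half-tol=0.198, Σhalf²=0.344888
  -D: nom -43.800 → Σnom=-78.800; wc +0.190/-0.170 → slack +1.088/-1.224; half-tol=0.180, Σhalf²=0.377288
  +E: nom +32.180 → Σnom=-46.620; wc +0.440/-0.440 → slack +1.528/-1.664; half-tol=0.440, Σhalf²=0.570888
  -F: nom -33.080 → Σnom=-79.700; wc +0.340/-0.271 → slack +1.868/-1.935; half-tol=0.305, Σhalf²=0.664218
  +G: nom +38.760 → Σnom=-40.940; wc +0.370/-0.252 → slack +2.238/-2.187; half-tol=0.311, Σhalf²=0.760939
Nominal = -40.940. Worst-case = [-40.940 - 2.187, -40.940 + 2.238] = [-43.127, -38.702]. RSS = √0.760939 = 0.872.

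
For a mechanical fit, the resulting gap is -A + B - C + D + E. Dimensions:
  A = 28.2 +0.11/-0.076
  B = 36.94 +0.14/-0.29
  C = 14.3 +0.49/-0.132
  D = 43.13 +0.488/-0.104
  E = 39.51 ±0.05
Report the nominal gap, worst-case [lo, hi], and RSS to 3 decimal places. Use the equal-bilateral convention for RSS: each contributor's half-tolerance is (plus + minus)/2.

Stack each dimension's contribution:
  -A: nom -28.200 → Σnom=-28.200; wc +0.076/-0.110 → slack +0.076/-0.110; half-tol=0.093, Σhalf²=0.008649
  +B: nom +36.940 → Σnom=8.740; wc +0.140/-0.290 → slack +0.216/-0.400; half-tol=0.215, Σhalf²=0.054874
  -C: nom -14.300 → Σnom=-5.560; wc +0.132/-0.490 → slack +0.348/-0.890; half-tol=0.311, Σhalf²=0.151595
  +D: nom +43.130 → Σnom=37.570; wc +0.488/-0.104 → slack +0.836/-0.994; half-tol=0.296, Σhalf²=0.239211
  +E: nom +39.510 → Σnom=77.080; wc +0.050/-0.050 → slack +0.886/-1.044; half-tol=0.050, Σhalf²=0.241711
Nominal = 77.080. Worst-case = [77.080 - 1.044, 77.080 + 0.886] = [76.036, 77.966]. RSS = √0.241711 = 0.492.

nominal=77.080 wc=[76.036,77.966] rss=0.492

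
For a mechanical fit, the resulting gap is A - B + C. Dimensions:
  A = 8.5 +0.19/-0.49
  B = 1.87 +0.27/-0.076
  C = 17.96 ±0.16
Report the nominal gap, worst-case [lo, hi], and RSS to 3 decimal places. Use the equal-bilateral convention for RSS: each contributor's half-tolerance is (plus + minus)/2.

Stack each dimension's contribution:
  +A: nom +8.500 → Σnom=8.500; wc +0.190/-0.490 → slack +0.190/-0.490; half-tol=0.340, Σhalf²=0.115600
  -B: nom -1.870 → Σnom=6.630; wc +0.076/-0.270 → slack +0.266/-0.760; half-tol=0.173, Σhalf²=0.145529
  +C: nom +17.960 → Σnom=24.590; wc +0.160/-0.160 → slack +0.426/-0.920; half-tol=0.160, Σhalf²=0.171129
Nominal = 24.590. Worst-case = [24.590 - 0.920, 24.590 + 0.426] = [23.670, 25.016]. RSS = √0.171129 = 0.414.

nominal=24.590 wc=[23.670,25.016] rss=0.414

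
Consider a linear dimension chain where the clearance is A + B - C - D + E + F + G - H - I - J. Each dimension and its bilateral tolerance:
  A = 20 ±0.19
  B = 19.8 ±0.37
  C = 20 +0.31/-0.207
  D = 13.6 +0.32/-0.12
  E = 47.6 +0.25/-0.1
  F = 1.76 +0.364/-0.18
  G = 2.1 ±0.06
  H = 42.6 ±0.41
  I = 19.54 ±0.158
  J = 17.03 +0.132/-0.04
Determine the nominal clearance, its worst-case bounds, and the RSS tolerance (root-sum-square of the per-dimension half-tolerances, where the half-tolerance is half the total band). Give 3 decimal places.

Stack each dimension's contribution:
  +A: nom +20.000 → Σnom=20.000; wc +0.190/-0.190 → slack +0.190/-0.190; half-tol=0.190, Σhalf²=0.036100
  +B: nom +19.800 → Σnom=39.800; wc +0.370/-0.370 → slack +0.560/-0.560; half-tol=0.370, Σhalf²=0.173000
  -C: nom -20.000 → Σnom=19.800; wc +0.207/-0.310 → slack +0.767/-0.870; half-tol=0.259, Σhalf²=0.239822
  -D: nom -13.600 → Σnom=6.200; wc +0.120/-0.320 → slack +0.887/-1.190; half-tol=0.220, Σhalf²=0.288222
  +E: nom +47.600 → Σnom=53.800; wc +0.250/-0.100 → slack +1.137/-1.290; half-tol=0.175, Σhalf²=0.318847
  +F: nom +1.760 → Σnom=55.560; wc +0.364/-0.180 → slack +1.501/-1.470; half-tol=0.272, Σhalf²=0.392831
  +G: nom +2.100 → Σnom=57.660; wc +0.060/-0.060 → slack +1.561/-1.530; half-tol=0.060, Σhalf²=0.396431
  -H: nom -42.600 → Σnom=15.060; wc +0.410/-0.410 → slack +1.971/-1.940; half-tol=0.410, Σhalf²=0.564531
  -I: nom -19.540 → Σnom=-4.480; wc +0.158/-0.158 → slack +2.129/-2.098; half-tol=0.158, Σhalf²=0.589495
  -J: nom -17.030 → Σnom=-21.510; wc +0.040/-0.132 → slack +2.169/-2.230; half-tol=0.086, Σhalf²=0.596891
Nominal = -21.510. Worst-case = [-21.510 - 2.230, -21.510 + 2.169] = [-23.740, -19.341]. RSS = √0.596891 = 0.773.

nominal=-21.510 wc=[-23.740,-19.341] rss=0.773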